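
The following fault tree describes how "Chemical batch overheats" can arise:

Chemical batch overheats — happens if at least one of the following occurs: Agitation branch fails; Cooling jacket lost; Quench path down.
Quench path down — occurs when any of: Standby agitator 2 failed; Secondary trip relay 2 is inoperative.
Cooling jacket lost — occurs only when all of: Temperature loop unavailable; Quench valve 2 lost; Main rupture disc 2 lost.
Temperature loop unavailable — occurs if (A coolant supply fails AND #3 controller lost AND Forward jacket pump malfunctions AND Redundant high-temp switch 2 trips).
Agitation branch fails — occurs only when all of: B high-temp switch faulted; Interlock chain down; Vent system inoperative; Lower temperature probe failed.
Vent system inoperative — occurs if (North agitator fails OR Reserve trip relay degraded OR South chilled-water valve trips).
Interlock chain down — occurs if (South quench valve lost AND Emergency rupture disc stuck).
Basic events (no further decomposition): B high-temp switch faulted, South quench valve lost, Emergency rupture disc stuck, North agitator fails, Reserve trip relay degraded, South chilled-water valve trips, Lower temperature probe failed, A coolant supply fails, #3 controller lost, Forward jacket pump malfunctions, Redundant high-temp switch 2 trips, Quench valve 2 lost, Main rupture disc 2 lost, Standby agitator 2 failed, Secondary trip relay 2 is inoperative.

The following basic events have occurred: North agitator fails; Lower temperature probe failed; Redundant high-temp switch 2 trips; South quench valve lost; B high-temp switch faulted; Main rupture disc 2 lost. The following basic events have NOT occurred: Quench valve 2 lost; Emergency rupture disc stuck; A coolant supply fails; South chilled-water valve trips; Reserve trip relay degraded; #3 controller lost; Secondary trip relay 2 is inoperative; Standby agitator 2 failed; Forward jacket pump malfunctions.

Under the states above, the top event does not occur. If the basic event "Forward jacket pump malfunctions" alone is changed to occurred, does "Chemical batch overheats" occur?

No

Counterfactual: set "Forward jacket pump malfunctions" to occurred.
Interlock chain down [AND]: South quench valve lost=occurs, Emergency rupture disc stuck=not → not all inputs occur → does not occur.
Vent system inoperative [OR]: North agitator fails=occurs, Reserve trip relay degraded=not, South chilled-water valve trips=not → at least one input occurs → occurs.
Agitation branch fails [AND]: B high-temp switch faulted=occurs, Interlock chain down=not, Vent system inoperative=occurs, Lower temperature probe failed=occurs → not all inputs occur → does not occur.
Temperature loop unavailable [AND]: A coolant supply fails=not, #3 controller lost=not, Forward jacket pump malfunctions=occurs, Redundant high-temp switch 2 trips=occurs → not all inputs occur → does not occur.
Cooling jacket lost [AND]: Temperature loop unavailable=not, Quench valve 2 lost=not, Main rupture disc 2 lost=occurs → not all inputs occur → does not occur.
Quench path down [OR]: Standby agitator 2 failed=not, Secondary trip relay 2 is inoperative=not → no input occurs → does not occur.
Chemical batch overheats [OR]: Agitation branch fails=not, Cooling jacket lost=not, Quench path down=not → no input occurs → does not occur.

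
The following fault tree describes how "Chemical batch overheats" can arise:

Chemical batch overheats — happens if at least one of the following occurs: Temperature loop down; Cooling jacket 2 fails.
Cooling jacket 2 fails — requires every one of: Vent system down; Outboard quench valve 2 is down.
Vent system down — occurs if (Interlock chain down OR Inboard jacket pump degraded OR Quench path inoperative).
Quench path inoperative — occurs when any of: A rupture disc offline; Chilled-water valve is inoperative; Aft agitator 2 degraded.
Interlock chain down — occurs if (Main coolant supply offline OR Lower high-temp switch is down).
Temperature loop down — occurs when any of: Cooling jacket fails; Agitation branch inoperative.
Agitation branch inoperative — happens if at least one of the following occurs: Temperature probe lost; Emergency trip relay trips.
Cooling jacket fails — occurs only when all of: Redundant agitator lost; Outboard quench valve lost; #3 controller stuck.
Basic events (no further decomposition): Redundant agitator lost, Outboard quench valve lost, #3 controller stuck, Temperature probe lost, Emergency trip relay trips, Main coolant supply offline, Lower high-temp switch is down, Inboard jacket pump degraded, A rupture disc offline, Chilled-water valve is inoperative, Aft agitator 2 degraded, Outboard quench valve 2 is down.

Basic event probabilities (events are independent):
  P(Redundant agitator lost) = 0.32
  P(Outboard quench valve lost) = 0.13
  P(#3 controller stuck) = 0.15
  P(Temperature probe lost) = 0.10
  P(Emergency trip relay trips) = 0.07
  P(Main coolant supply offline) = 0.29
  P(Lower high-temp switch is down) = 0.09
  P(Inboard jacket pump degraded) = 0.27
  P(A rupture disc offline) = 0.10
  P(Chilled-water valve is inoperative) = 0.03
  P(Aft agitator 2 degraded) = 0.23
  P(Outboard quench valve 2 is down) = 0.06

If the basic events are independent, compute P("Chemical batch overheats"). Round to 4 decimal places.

P(Cooling jacket fails) [AND] = 0.32 × 0.13 × 0.15 = 0.006240
P(Agitation branch inoperative) [OR] = 1 − (1−0.10) × (1−0.07) = 0.163000
P(Temperature loop down) [OR] = 1 − (1−0.006240) × (1−0.163000) = 0.168223
P(Interlock chain down) [OR] = 1 − (1−0.29) × (1−0.09) = 0.353900
P(Quench path inoperative) [OR] = 1 − (1−0.10) × (1−0.03) × (1−0.23) = 0.327790
P(Vent system down) [OR] = 1 − (1−0.353900) × (1−0.27) × (1−0.327790) = 0.682950
P(Cooling jacket 2 fails) [AND] = 0.682950 × 0.06 = 0.040977
P(Chemical batch overheats) [OR] = 1 − (1−0.168223) × (1−0.040977) = 0.202307
Rounded to 4 decimal places: P(Chemical batch overheats) ≈ 0.2023.

0.2023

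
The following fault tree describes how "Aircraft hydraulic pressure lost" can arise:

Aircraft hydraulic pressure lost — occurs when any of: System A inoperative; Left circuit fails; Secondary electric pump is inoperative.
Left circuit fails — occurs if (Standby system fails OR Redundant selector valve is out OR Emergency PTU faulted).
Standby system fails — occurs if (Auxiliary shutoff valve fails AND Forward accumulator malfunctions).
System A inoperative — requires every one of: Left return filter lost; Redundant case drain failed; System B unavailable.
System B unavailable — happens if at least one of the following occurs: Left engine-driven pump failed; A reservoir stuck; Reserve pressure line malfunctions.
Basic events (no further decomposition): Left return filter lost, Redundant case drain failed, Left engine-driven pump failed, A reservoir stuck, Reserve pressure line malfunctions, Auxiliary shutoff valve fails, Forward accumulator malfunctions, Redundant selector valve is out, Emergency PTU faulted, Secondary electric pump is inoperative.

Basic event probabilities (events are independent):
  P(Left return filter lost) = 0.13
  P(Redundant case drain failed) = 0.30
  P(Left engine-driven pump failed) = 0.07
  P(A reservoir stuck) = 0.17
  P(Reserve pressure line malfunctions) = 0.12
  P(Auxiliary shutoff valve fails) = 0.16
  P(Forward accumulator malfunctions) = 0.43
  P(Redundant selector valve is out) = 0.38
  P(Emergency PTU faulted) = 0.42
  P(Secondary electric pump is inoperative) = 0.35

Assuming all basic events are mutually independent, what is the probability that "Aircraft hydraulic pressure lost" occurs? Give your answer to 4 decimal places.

P(System B unavailable) [OR] = 1 − (1−0.07) × (1−0.17) × (1−0.12) = 0.320728
P(System A inoperative) [AND] = 0.13 × 0.30 × 0.320728 = 0.012508
P(Standby system fails) [AND] = 0.16 × 0.43 = 0.068800
P(Left circuit fails) [OR] = 1 − (1−0.068800) × (1−0.38) × (1−0.42) = 0.665140
P(Aircraft hydraulic pressure lost) [OR] = 1 − (1−0.012508) × (1−0.665140) × (1−0.35) = 0.785063
Rounded to 4 decimal places: P(Aircraft hydraulic pressure lost) ≈ 0.7851.

0.7851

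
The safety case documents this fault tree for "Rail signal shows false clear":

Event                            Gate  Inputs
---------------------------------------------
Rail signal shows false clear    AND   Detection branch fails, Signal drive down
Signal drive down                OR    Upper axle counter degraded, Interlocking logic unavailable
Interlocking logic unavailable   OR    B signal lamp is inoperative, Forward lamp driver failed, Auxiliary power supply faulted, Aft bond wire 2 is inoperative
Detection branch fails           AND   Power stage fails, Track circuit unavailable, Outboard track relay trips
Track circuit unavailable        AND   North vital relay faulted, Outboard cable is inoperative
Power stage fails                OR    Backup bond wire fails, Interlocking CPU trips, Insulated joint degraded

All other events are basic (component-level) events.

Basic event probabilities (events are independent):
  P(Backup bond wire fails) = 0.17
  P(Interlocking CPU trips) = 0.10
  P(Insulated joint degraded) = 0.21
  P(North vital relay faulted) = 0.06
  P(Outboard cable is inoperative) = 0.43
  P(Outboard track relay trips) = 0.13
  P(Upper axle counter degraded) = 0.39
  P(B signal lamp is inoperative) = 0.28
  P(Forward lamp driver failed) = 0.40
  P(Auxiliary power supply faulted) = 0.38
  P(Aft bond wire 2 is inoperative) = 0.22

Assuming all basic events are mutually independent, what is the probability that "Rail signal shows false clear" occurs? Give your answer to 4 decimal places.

P(Power stage fails) [OR] = 1 − (1−0.17) × (1−0.10) × (1−0.21) = 0.409870
P(Track circuit unavailable) [AND] = 0.06 × 0.43 = 0.025800
P(Detection branch fails) [AND] = 0.409870 × 0.025800 × 0.13 = 0.001375
P(Interlocking logic unavailable) [OR] = 1 − (1−0.28) × (1−0.40) × (1−0.38) × (1−0.22) = 0.791085
P(Signal drive down) [OR] = 1 − (1−0.39) × (1−0.791085) = 0.872562
P(Rail signal shows false clear) [AND] = 0.001375 × 0.872562 = 0.001200
Rounded to 4 decimal places: P(Rail signal shows false clear) ≈ 0.0012.

0.0012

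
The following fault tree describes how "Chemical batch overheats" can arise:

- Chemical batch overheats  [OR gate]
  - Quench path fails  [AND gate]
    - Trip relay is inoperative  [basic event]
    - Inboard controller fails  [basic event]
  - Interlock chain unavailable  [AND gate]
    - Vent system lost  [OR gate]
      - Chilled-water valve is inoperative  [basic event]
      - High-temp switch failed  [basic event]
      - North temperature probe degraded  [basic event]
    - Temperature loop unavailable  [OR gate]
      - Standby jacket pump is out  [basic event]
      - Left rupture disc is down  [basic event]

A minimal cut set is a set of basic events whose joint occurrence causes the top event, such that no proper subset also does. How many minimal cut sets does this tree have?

Quench path fails [AND]: one cut set from each child combined → 1 × 1 = 1 cut set(s).
Vent system lost [OR]: union of children's cut sets → 3 cut set(s).
Temperature loop unavailable [OR]: union of children's cut sets → 2 cut set(s).
Interlock chain unavailable [AND]: one cut set from each child combined → 3 × 2 = 6 cut set(s).
Chemical batch overheats [OR]: union of children's cut sets → 7 cut set(s).
Minimal cut sets: {Inboard controller fails, Trip relay is inoperative}; {Chilled-water valve is inoperative, Standby jacket pump is out}; {Chilled-water valve is inoperative, Left rupture disc is down}; {High-temp switch failed, Standby jacket pump is out}; {High-temp switch failed, Left rupture disc is down}; {North temperature probe degraded, Standby jacket pump is out}; {Left rupture disc is down, North temperature probe degraded}.

7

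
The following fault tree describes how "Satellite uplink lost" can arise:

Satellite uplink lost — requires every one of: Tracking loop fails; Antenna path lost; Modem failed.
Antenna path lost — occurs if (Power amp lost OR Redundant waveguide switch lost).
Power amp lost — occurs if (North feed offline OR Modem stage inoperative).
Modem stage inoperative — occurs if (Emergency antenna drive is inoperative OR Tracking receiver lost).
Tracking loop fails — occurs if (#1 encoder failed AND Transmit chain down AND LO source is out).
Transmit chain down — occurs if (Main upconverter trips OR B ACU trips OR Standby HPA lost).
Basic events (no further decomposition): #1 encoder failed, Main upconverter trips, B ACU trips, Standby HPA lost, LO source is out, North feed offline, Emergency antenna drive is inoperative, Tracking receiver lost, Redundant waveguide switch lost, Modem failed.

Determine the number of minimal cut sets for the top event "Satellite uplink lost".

12

Transmit chain down [OR]: union of children's cut sets → 3 cut set(s).
Tracking loop fails [AND]: one cut set from each child combined → 1 × 3 × 1 = 3 cut set(s).
Modem stage inoperative [OR]: union of children's cut sets → 2 cut set(s).
Power amp lost [OR]: union of children's cut sets → 3 cut set(s).
Antenna path lost [OR]: union of children's cut sets → 4 cut set(s).
Satellite uplink lost [AND]: one cut set from each child combined → 3 × 4 × 1 = 12 cut set(s).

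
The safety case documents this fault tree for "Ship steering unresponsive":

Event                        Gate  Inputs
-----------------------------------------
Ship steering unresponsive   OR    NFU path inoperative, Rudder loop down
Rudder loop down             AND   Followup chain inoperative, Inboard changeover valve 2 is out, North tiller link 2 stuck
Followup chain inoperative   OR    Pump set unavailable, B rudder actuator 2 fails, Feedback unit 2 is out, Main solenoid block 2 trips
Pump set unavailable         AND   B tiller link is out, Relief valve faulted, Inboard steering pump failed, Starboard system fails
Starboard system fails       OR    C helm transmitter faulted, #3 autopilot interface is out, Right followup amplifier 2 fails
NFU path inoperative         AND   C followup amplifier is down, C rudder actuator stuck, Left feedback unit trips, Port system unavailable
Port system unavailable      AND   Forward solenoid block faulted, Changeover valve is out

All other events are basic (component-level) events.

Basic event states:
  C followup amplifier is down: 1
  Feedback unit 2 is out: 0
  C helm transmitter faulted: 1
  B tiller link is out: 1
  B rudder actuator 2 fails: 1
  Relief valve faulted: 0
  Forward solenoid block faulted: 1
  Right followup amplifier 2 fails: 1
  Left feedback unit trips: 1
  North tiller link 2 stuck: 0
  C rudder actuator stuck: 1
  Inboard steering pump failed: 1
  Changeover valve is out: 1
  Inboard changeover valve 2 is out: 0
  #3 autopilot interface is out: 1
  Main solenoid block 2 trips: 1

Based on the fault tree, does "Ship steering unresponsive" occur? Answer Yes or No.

Port system unavailable [AND]: Forward solenoid block faulted=occurs, Changeover valve is out=occurs → all inputs occur → occurs.
NFU path inoperative [AND]: C followup amplifier is down=occurs, C rudder actuator stuck=occurs, Left feedback unit trips=occurs, Port system unavailable=occurs → all inputs occur → occurs.
Starboard system fails [OR]: C helm transmitter faulted=occurs, #3 autopilot interface is out=occurs, Right followup amplifier 2 fails=occurs → at least one input occurs → occurs.
Pump set unavailable [AND]: B tiller link is out=occurs, Relief valve faulted=not, Inboard steering pump failed=occurs, Starboard system fails=occurs → not all inputs occur → does not occur.
Followup chain inoperative [OR]: Pump set unavailable=not, B rudder actuator 2 fails=occurs, Feedback unit 2 is out=not, Main solenoid block 2 trips=occurs → at least one input occurs → occurs.
Rudder loop down [AND]: Followup chain inoperative=occurs, Inboard changeover valve 2 is out=not, North tiller link 2 stuck=not → not all inputs occur → does not occur.
Ship steering unresponsive [OR]: NFU path inoperative=occurs, Rudder loop down=not → at least one input occurs → occurs.

Yes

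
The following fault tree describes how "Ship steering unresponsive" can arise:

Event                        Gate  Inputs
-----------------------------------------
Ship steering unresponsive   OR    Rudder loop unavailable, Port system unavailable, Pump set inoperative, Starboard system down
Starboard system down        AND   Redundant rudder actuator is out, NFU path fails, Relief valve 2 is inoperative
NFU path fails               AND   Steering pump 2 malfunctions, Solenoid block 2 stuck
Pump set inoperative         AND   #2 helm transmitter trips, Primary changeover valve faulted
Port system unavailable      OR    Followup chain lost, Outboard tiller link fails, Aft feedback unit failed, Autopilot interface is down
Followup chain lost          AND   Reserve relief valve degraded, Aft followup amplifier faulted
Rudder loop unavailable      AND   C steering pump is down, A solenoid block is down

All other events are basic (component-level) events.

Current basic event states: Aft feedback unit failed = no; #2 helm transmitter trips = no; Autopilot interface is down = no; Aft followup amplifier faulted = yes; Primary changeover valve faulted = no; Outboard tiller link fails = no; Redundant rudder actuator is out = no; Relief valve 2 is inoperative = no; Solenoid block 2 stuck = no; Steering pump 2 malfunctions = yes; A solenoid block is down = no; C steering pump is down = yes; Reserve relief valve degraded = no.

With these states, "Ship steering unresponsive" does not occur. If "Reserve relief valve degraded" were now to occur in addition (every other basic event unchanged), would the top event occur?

Counterfactual: set "Reserve relief valve degraded" to occurred.
Rudder loop unavailable [AND]: C steering pump is down=occurs, A solenoid block is down=not → not all inputs occur → does not occur.
Followup chain lost [AND]: Reserve relief valve degraded=occurs, Aft followup amplifier faulted=occurs → all inputs occur → occurs.
Port system unavailable [OR]: Followup chain lost=occurs, Outboard tiller link fails=not, Aft feedback unit failed=not, Autopilot interface is down=not → at least one input occurs → occurs.
Pump set inoperative [AND]: #2 helm transmitter trips=not, Primary changeover valve faulted=not → not all inputs occur → does not occur.
NFU path fails [AND]: Steering pump 2 malfunctions=occurs, Solenoid block 2 stuck=not → not all inputs occur → does not occur.
Starboard system down [AND]: Redundant rudder actuator is out=not, NFU path fails=not, Relief valve 2 is inoperative=not → not all inputs occur → does not occur.
Ship steering unresponsive [OR]: Rudder loop unavailable=not, Port system unavailable=occurs, Pump set inoperative=not, Starboard system down=not → at least one input occurs → occurs.

Yes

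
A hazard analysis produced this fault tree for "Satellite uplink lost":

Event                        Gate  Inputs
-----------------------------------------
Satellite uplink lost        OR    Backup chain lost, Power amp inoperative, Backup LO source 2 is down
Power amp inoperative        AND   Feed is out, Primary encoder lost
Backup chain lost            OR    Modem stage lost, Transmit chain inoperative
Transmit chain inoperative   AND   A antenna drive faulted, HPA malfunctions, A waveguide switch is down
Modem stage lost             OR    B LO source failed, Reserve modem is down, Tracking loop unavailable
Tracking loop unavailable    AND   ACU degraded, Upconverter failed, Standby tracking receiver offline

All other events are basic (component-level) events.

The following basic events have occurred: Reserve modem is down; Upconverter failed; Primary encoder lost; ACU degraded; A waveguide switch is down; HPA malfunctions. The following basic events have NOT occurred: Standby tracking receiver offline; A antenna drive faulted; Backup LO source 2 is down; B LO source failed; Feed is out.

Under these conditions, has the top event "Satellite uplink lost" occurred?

Yes

Tracking loop unavailable [AND]: ACU degraded=occurs, Upconverter failed=occurs, Standby tracking receiver offline=not → not all inputs occur → does not occur.
Modem stage lost [OR]: B LO source failed=not, Reserve modem is down=occurs, Tracking loop unavailable=not → at least one input occurs → occurs.
Transmit chain inoperative [AND]: A antenna drive faulted=not, HPA malfunctions=occurs, A waveguide switch is down=occurs → not all inputs occur → does not occur.
Backup chain lost [OR]: Modem stage lost=occurs, Transmit chain inoperative=not → at least one input occurs → occurs.
Power amp inoperative [AND]: Feed is out=not, Primary encoder lost=occurs → not all inputs occur → does not occur.
Satellite uplink lost [OR]: Backup chain lost=occurs, Power amp inoperative=not, Backup LO source 2 is down=not → at least one input occurs → occurs.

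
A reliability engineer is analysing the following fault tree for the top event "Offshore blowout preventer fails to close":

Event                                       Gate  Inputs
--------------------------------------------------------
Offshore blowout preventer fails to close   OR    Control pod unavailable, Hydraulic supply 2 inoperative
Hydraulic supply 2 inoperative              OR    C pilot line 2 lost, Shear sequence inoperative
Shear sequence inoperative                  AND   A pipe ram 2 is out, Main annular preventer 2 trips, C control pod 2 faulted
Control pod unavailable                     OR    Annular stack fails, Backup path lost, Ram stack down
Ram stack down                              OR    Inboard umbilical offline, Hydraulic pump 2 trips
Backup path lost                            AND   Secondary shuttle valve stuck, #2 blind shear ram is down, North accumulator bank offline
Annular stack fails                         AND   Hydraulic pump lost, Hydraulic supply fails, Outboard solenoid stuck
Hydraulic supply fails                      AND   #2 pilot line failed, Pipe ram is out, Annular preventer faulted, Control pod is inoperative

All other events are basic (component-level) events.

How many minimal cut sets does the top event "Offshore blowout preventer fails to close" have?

6

Hydraulic supply fails [AND]: one cut set from each child combined → 1 × 1 × 1 × 1 = 1 cut set(s).
Annular stack fails [AND]: one cut set from each child combined → 1 × 1 × 1 = 1 cut set(s).
Backup path lost [AND]: one cut set from each child combined → 1 × 1 × 1 = 1 cut set(s).
Ram stack down [OR]: union of children's cut sets → 2 cut set(s).
Control pod unavailable [OR]: union of children's cut sets → 4 cut set(s).
Shear sequence inoperative [AND]: one cut set from each child combined → 1 × 1 × 1 = 1 cut set(s).
Hydraulic supply 2 inoperative [OR]: union of children's cut sets → 2 cut set(s).
Offshore blowout preventer fails to close [OR]: union of children's cut sets → 6 cut set(s).
Minimal cut sets: {#2 pilot line failed, Annular preventer faulted, Control pod is inoperative, Hydraulic pump lost, Outboard solenoid stuck, Pipe ram is out}; {#2 blind shear ram is down, North accumulator bank offline, Secondary shuttle valve stuck}; {Inboard umbilical offline}; {Hydraulic pump 2 trips}; {C pilot line 2 lost}; {A pipe ram 2 is out, C control pod 2 faulted, Main annular preventer 2 trips}.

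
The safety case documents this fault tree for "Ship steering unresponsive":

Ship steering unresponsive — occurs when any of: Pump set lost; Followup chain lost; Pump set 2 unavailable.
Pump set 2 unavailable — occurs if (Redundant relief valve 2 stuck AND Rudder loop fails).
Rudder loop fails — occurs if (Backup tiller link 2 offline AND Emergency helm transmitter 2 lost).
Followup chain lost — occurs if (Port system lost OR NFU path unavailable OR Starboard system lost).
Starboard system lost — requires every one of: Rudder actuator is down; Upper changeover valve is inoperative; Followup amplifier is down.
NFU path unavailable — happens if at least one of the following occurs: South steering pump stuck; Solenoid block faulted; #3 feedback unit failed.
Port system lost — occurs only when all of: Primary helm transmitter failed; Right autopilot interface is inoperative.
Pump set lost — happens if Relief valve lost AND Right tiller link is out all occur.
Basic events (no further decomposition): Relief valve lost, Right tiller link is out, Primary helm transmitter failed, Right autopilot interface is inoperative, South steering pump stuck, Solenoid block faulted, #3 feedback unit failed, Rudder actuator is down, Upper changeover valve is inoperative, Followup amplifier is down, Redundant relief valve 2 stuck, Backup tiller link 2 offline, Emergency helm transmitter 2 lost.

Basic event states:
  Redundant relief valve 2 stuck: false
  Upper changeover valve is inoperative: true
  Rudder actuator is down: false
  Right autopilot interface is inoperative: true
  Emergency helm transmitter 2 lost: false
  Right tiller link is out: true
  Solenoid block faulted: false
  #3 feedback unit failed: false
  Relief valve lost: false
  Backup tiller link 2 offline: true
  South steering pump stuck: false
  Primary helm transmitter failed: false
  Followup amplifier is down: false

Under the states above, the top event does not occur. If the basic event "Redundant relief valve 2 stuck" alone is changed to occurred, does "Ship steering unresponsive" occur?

No

Counterfactual: set "Redundant relief valve 2 stuck" to occurred.
Pump set lost [AND]: Relief valve lost=not, Right tiller link is out=occurs → not all inputs occur → does not occur.
Port system lost [AND]: Primary helm transmitter failed=not, Right autopilot interface is inoperative=occurs → not all inputs occur → does not occur.
NFU path unavailable [OR]: South steering pump stuck=not, Solenoid block faulted=not, #3 feedback unit failed=not → no input occurs → does not occur.
Starboard system lost [AND]: Rudder actuator is down=not, Upper changeover valve is inoperative=occurs, Followup amplifier is down=not → not all inputs occur → does not occur.
Followup chain lost [OR]: Port system lost=not, NFU path unavailable=not, Starboard system lost=not → no input occurs → does not occur.
Rudder loop fails [AND]: Backup tiller link 2 offline=occurs, Emergency helm transmitter 2 lost=not → not all inputs occur → does not occur.
Pump set 2 unavailable [AND]: Redundant relief valve 2 stuck=occurs, Rudder loop fails=not → not all inputs occur → does not occur.
Ship steering unresponsive [OR]: Pump set lost=not, Followup chain lost=not, Pump set 2 unavailable=not → no input occurs → does not occur.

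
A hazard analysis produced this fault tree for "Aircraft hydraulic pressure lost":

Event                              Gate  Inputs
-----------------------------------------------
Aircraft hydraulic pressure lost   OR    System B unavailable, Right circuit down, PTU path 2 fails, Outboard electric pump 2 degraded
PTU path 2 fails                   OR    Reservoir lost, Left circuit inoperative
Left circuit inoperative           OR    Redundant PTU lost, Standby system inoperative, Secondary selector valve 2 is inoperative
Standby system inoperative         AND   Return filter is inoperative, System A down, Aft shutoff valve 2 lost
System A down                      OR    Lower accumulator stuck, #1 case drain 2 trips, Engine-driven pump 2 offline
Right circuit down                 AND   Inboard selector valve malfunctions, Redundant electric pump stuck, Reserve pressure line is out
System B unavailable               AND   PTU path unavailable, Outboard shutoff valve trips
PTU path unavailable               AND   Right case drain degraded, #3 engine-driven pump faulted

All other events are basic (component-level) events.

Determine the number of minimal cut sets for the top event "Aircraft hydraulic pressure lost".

9

PTU path unavailable [AND]: one cut set from each child combined → 1 × 1 = 1 cut set(s).
System B unavailable [AND]: one cut set from each child combined → 1 × 1 = 1 cut set(s).
Right circuit down [AND]: one cut set from each child combined → 1 × 1 × 1 = 1 cut set(s).
System A down [OR]: union of children's cut sets → 3 cut set(s).
Standby system inoperative [AND]: one cut set from each child combined → 1 × 3 × 1 = 3 cut set(s).
Left circuit inoperative [OR]: union of children's cut sets → 5 cut set(s).
PTU path 2 fails [OR]: union of children's cut sets → 6 cut set(s).
Aircraft hydraulic pressure lost [OR]: union of children's cut sets → 9 cut set(s).
Minimal cut sets: {#3 engine-driven pump faulted, Outboard shutoff valve trips, Right case drain degraded}; {Inboard selector valve malfunctions, Redundant electric pump stuck, Reserve pressure line is out}; {Reservoir lost}; {Redundant PTU lost}; {Aft shutoff valve 2 lost, Lower accumulator stuck, Return filter is inoperative}; {#1 case drain 2 trips, Aft shutoff valve 2 lost, Return filter is inoperative}; {Aft shutoff valve 2 lost, Engine-driven pump 2 offline, Return filter is inoperative}; {Secondary selector valve 2 is inoperative}; {Outboard electric pump 2 degraded}.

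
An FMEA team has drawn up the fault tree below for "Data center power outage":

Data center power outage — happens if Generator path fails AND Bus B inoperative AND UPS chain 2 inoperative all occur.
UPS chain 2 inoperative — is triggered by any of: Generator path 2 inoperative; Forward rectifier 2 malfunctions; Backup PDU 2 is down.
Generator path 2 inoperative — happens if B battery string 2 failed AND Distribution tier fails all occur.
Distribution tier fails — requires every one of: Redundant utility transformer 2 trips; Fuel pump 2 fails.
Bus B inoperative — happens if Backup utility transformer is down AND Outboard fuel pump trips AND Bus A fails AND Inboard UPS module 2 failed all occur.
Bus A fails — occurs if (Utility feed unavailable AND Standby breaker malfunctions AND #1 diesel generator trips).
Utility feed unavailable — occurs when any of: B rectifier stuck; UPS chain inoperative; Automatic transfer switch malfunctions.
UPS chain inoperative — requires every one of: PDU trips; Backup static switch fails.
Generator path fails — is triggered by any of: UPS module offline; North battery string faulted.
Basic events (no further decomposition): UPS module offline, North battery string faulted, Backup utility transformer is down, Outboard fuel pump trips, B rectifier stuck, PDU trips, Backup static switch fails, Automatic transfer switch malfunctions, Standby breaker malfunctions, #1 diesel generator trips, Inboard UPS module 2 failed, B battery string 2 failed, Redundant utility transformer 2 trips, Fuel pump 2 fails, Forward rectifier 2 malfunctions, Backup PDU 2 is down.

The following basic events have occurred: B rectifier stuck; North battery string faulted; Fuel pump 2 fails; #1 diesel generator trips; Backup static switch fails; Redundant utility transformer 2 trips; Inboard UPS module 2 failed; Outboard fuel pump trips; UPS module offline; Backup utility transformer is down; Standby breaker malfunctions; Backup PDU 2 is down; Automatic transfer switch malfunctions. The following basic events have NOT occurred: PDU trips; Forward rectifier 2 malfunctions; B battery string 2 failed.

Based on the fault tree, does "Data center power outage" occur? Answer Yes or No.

Generator path fails [OR]: UPS module offline=occurs, North battery string faulted=occurs → at least one input occurs → occurs.
UPS chain inoperative [AND]: PDU trips=not, Backup static switch fails=occurs → not all inputs occur → does not occur.
Utility feed unavailable [OR]: B rectifier stuck=occurs, UPS chain inoperative=not, Automatic transfer switch malfunctions=occurs → at least one input occurs → occurs.
Bus A fails [AND]: Utility feed unavailable=occurs, Standby breaker malfunctions=occurs, #1 diesel generator trips=occurs → all inputs occur → occurs.
Bus B inoperative [AND]: Backup utility transformer is down=occurs, Outboard fuel pump trips=occurs, Bus A fails=occurs, Inboard UPS module 2 failed=occurs → all inputs occur → occurs.
Distribution tier fails [AND]: Redundant utility transformer 2 trips=occurs, Fuel pump 2 fails=occurs → all inputs occur → occurs.
Generator path 2 inoperative [AND]: B battery string 2 failed=not, Distribution tier fails=occurs → not all inputs occur → does not occur.
UPS chain 2 inoperative [OR]: Generator path 2 inoperative=not, Forward rectifier 2 malfunctions=not, Backup PDU 2 is down=occurs → at least one input occurs → occurs.
Data center power outage [AND]: Generator path fails=occurs, Bus B inoperative=occurs, UPS chain 2 inoperative=occurs → all inputs occur → occurs.

Yes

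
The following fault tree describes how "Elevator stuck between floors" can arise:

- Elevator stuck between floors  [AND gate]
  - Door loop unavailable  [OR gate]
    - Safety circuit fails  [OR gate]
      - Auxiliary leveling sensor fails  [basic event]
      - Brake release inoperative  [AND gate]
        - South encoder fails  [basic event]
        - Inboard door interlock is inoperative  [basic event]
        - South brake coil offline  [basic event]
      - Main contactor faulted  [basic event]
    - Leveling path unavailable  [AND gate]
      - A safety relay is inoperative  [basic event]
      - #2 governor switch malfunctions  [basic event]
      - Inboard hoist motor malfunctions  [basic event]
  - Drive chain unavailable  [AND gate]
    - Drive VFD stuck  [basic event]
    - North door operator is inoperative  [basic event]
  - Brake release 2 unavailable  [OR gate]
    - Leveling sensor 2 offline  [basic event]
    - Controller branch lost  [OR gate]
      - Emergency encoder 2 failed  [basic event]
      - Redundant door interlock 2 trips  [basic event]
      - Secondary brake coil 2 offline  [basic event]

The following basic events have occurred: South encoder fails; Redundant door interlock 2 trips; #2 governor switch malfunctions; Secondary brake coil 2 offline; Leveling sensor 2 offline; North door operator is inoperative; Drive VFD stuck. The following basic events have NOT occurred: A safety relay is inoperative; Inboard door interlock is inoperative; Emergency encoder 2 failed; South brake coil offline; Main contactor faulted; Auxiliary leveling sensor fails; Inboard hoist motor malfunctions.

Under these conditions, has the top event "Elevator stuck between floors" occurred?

Brake release inoperative [AND]: South encoder fails=occurs, Inboard door interlock is inoperative=not, South brake coil offline=not → not all inputs occur → does not occur.
Safety circuit fails [OR]: Auxiliary leveling sensor fails=not, Brake release inoperative=not, Main contactor faulted=not → no input occurs → does not occur.
Leveling path unavailable [AND]: A safety relay is inoperative=not, #2 governor switch malfunctions=occurs, Inboard hoist motor malfunctions=not → not all inputs occur → does not occur.
Door loop unavailable [OR]: Safety circuit fails=not, Leveling path unavailable=not → no input occurs → does not occur.
Drive chain unavailable [AND]: Drive VFD stuck=occurs, North door operator is inoperative=occurs → all inputs occur → occurs.
Controller branch lost [OR]: Emergency encoder 2 failed=not, Redundant door interlock 2 trips=occurs, Secondary brake coil 2 offline=occurs → at least one input occurs → occurs.
Brake release 2 unavailable [OR]: Leveling sensor 2 offline=occurs, Controller branch lost=occurs → at least one input occurs → occurs.
Elevator stuck between floors [AND]: Door loop unavailable=not, Drive chain unavailable=occurs, Brake release 2 unavailable=occurs → not all inputs occur → does not occur.

No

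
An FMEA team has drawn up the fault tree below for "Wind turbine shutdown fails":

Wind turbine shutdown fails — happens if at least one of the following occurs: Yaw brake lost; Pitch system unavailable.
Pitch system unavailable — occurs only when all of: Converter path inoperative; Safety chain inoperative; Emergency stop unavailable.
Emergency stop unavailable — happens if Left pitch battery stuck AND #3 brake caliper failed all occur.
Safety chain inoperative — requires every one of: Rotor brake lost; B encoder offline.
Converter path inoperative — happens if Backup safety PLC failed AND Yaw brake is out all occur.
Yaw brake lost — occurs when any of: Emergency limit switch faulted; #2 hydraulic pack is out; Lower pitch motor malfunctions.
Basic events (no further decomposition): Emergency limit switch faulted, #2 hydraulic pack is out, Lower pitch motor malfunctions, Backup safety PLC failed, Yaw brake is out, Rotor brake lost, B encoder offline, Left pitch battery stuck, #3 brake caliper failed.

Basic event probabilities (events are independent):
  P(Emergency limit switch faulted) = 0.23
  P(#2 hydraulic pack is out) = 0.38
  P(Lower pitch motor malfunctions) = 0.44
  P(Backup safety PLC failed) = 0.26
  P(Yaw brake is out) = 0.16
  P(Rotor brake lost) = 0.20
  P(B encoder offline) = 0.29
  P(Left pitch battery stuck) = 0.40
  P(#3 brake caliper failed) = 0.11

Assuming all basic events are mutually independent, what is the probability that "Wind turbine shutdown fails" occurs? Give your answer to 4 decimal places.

P(Yaw brake lost) [OR] = 1 − (1−0.23) × (1−0.38) × (1−0.44) = 0.732656
P(Converter path inoperative) [AND] = 0.26 × 0.16 = 0.041600
P(Safety chain inoperative) [AND] = 0.20 × 0.29 = 0.058000
P(Emergency stop unavailable) [AND] = 0.40 × 0.11 = 0.044000
P(Pitch system unavailable) [AND] = 0.041600 × 0.058000 × 0.044000 = 0.000106
P(Wind turbine shutdown fails) [OR] = 1 − (1−0.732656) × (1−0.000106) = 0.732684
Rounded to 4 decimal places: P(Wind turbine shutdown fails) ≈ 0.7327.

0.7327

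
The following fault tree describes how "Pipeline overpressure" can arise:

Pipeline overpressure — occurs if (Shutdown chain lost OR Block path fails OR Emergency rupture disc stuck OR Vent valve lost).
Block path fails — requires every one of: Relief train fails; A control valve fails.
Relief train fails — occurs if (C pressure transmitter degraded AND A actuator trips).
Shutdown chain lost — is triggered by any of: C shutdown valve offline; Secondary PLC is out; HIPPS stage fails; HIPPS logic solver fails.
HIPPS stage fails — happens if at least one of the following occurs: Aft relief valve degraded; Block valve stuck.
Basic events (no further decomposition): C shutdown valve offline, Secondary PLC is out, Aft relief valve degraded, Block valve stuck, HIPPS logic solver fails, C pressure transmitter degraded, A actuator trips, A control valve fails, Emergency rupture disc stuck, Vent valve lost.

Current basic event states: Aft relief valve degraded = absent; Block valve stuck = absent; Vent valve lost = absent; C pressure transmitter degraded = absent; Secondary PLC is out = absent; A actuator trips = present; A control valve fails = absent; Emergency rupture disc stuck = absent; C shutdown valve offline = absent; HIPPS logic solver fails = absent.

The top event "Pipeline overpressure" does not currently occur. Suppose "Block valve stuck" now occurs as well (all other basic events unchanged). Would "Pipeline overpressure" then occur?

Yes

Counterfactual: set "Block valve stuck" to occurred.
HIPPS stage fails [OR]: Aft relief valve degraded=not, Block valve stuck=occurs → at least one input occurs → occurs.
Shutdown chain lost [OR]: C shutdown valve offline=not, Secondary PLC is out=not, HIPPS stage fails=occurs, HIPPS logic solver fails=not → at least one input occurs → occurs.
Relief train fails [AND]: C pressure transmitter degraded=not, A actuator trips=occurs → not all inputs occur → does not occur.
Block path fails [AND]: Relief train fails=not, A control valve fails=not → not all inputs occur → does not occur.
Pipeline overpressure [OR]: Shutdown chain lost=occurs, Block path fails=not, Emergency rupture disc stuck=not, Vent valve lost=not → at least one input occurs → occurs.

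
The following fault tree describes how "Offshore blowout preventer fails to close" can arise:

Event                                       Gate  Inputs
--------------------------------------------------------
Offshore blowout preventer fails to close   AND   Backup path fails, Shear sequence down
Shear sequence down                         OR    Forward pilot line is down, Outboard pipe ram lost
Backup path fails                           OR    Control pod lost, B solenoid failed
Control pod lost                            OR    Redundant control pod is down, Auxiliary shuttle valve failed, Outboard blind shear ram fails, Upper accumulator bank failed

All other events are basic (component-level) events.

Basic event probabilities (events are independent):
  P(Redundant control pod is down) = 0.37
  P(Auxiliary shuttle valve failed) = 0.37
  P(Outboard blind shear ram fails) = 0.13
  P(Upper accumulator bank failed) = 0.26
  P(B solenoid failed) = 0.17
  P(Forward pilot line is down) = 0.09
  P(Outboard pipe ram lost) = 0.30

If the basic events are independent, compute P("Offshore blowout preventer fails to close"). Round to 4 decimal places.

P(Control pod lost) [OR] = 1 − (1−0.37) × (1−0.37) × (1−0.13) × (1−0.26) = 0.744476
P(Backup path fails) [OR] = 1 − (1−0.744476) × (1−0.17) = 0.787915
P(Shear sequence down) [OR] = 1 − (1−0.09) × (1−0.30) = 0.363000
P(Offshore blowout preventer fails to close) [AND] = 0.787915 × 0.363000 = 0.286013
Rounded to 4 decimal places: P(Offshore blowout preventer fails to close) ≈ 0.2860.

0.2860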